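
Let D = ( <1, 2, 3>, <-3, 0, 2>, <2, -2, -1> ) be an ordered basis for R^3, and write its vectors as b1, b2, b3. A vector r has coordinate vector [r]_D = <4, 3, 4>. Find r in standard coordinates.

<3, 0, 14>

r = M [r]_D, where M has columns b1, ..., b3.
Carrying out the matrix-vector product, r = <3, 0, 14>.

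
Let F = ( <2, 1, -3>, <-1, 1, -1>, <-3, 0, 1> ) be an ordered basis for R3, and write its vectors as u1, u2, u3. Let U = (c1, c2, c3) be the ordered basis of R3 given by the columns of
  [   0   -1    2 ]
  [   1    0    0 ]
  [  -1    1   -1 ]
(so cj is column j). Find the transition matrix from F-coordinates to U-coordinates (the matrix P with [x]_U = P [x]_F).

[[1, 1, 0], [-2, -1, -1], [0, -1, -2]]

Take x = uj: its F-coordinates are the j-th standard unit vector, so P e_j — column j of P — equals [uj]_U.
u1 = c1 - 2c2 + 0·c3, giving column 1 = <1, -2, 0>; repeating for each j gives P = [[1, 1, 0], [-2, -1, -1], [0, -1, -2]].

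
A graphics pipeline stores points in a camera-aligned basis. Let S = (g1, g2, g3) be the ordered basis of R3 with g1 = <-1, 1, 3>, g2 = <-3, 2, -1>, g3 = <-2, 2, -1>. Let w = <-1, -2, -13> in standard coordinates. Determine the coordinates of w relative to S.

<-4, 3, -2>

[w]_S is the unique c with M c = w, where M has columns g1, ..., g3.
Row-reducing the augmented matrix [M | w] gives c = (-4, 3, -2).
Check: -4g1 + 3g2 - 2g3 = <-1, -2, -13>.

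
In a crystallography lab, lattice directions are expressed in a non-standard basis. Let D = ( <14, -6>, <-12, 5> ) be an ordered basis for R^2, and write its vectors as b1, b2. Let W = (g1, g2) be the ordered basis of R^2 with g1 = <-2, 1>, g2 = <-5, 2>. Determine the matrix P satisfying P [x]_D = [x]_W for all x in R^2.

[[-2, 1], [-2, 2]]

Take x = bj: its D-coordinates are the j-th standard unit vector, so P e_j — column j of P — equals [bj]_W.
b1 = -2g1 - 2g2, giving column 1 = <-2, -2>; repeating for each j gives P = [[-2, 1], [-2, 2]].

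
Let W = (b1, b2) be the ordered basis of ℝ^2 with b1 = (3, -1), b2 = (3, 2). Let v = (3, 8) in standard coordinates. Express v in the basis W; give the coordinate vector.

We seek scalars with c_1 b1 + c_2 b2 = v; equivalently solve M c = v where the columns of M are b1, b2.
System: 3c_1 + 3c_2 = 3, -c_1 + 2c_2 = 8; solving gives c_1 = -2, c_2 = 3.
Check: -2b1 + 3b2 = (3, 8).

(-2, 3)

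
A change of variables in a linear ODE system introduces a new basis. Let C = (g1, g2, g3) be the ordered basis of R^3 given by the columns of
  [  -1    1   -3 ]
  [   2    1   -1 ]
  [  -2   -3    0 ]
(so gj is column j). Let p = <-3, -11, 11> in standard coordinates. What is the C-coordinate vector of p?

[p]_C is the unique c with M c = p, where M has columns g1, ..., g3.
Row-reducing the augmented matrix [M | p] gives c = (-4, -1, 2).
Check: -4g1 - g2 + 2g3 = <-3, -11, 11>.

<-4, -1, 2>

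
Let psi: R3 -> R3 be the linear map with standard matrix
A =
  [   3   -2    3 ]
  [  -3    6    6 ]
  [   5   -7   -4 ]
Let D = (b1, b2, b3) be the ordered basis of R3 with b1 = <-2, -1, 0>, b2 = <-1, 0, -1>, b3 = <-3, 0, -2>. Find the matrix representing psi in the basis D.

[[0, 3, 3], [1, 3, 3], [1, -1, 2]]

The j-th column of [psi]_D is [psi(bj)]_D.
psi(b1) = A b1 = <-4, 0, -3> = 0·b1 + b2 + b3, so column 1 is <0, 1, 1>.
Repeating for b2, b3 and assembling the columns gives [[0, 3, 3], [1, 3, 3], [1, -1, 2]].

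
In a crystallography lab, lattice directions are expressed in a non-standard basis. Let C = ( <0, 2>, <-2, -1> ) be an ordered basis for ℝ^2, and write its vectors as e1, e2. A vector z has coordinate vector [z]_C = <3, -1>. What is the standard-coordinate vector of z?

The coordinates say z = 3e1 - e2; adding the scaled basis vectors gives <2, 7>.

<2, 7>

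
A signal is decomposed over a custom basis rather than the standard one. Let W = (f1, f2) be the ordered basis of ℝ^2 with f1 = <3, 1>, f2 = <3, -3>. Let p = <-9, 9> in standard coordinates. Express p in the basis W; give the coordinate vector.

[p]_W is the unique c with M c = p, where M has columns f1, f2.
System: 3c_1 + 3c_2 = -9, c_1 - 3c_2 = 9; solving gives c_1 = 0, c_2 = -3.
Check: 0·f1 - 3f2 = <-9, 9>.

<0, -3>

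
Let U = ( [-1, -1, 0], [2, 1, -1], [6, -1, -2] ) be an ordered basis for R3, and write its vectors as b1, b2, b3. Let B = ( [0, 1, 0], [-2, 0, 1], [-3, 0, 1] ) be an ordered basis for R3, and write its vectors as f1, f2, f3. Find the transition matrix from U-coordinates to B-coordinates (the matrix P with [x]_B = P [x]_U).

Let M have columns bj and N have columns fj. Then for every x, N [x]_B = x = M [x]_U, so P = N^(-1) M.
Since det N = -1, N^(-1) has integer entries; multiplying gives P = [[-1, 1, -1], [-1, -1, 0], [1, 0, -2]].

[[-1, 1, -1], [-1, -1, 0], [1, 0, -2]]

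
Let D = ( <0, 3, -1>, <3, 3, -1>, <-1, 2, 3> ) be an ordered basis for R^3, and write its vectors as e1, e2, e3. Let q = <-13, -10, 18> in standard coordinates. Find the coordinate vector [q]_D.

<-3, -3, 4>

Write q = c_1 e1 + ... + c_3 e3 and solve for the c_i.
Solving this 3x3 system gives c = (-3, -3, 4).
Check: -3e1 - 3e2 + 4e3 = <-13, -10, 18>.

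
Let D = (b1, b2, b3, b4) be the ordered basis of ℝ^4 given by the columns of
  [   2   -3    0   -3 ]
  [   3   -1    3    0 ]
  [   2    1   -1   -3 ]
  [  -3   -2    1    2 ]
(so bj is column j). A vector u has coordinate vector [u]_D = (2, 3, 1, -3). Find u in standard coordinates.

The coordinates say u = 2b1 + 3b2 + b3 - 3b4; adding the scaled basis vectors gives (4, 6, 15, -17).

(4, 6, 15, -17)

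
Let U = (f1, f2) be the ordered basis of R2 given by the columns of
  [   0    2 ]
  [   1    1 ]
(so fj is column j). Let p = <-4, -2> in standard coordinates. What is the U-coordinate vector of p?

<0, -2>

Write p = c_1 f1 + c_2 f2 and solve for the c_i.
System: 0c_1 + 2c_2 = -4, c_1 + c_2 = -2; solving gives c_1 = 0, c_2 = -2.
Check: 0·f1 - 2f2 = <-4, -2>.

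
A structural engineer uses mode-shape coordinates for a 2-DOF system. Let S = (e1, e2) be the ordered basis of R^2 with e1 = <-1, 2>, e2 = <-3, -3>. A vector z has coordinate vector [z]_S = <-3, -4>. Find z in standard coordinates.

The coordinates say z = -3e1 - 4e2; adding the scaled basis vectors gives <15, 6>.

<15, 6>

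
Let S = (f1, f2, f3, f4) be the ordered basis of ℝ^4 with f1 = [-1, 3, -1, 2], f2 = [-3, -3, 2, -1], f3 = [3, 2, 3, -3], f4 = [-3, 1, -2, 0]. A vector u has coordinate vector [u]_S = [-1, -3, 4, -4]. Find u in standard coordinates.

By definition u = -f1 - 3f2 + 4f3 - 4f4.
Summing componentwise gives [34, 10, 15, -11].

[34, 10, 15, -11]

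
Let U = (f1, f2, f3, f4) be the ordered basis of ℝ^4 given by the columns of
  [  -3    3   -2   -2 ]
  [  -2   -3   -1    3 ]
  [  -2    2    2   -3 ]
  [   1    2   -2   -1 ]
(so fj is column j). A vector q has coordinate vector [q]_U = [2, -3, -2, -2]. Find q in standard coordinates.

[-7, 1, -8, 2]

The coordinates say q = 2f1 - 3f2 - 2f3 - 2f4; adding the scaled basis vectors gives [-7, 1, -8, 2].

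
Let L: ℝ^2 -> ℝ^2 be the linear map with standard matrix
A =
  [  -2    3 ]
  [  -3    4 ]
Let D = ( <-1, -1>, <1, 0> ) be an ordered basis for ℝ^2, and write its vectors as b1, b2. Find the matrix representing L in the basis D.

The j-th column of [L]_D is [L(bj)]_D.
L(b1) = A b1 = <-1, -1> = b1 + 0·b2, so column 1 is <1, 0>.
Repeating for b2 and assembling the columns gives [[1, 3], [0, 1]].

[[1, 3], [0, 1]]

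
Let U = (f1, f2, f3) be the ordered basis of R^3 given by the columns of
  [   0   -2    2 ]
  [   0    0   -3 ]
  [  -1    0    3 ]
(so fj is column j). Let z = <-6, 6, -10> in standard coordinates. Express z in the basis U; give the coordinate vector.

<4, 1, -2>

[z]_U is the unique c with M c = z, where M has columns f1, ..., f3.
Row-reducing the augmented matrix [M | z] gives c = (4, 1, -2).
Check: 4f1 + f2 - 2f3 = <-6, 6, -10>.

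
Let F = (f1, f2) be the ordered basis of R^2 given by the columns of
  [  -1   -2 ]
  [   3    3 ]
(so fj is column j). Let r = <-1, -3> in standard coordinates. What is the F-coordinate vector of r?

<-3, 2>

Write r = c_1 f1 + c_2 f2 and solve for the c_i.
System: -c_1 - 2c_2 = -1, 3c_1 + 3c_2 = -3; solving gives c_1 = -3, c_2 = 2.
Check: -3f1 + 2f2 = <-1, -3>.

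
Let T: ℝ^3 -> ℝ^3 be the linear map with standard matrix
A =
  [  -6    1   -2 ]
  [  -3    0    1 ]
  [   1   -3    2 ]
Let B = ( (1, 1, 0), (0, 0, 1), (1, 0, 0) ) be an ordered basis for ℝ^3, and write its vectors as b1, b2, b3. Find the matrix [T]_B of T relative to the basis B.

The j-th column of [T]_B is [T(bj)]_B.
T(b1) = A b1 = (-5, -3, -2) = -3b1 - 2b2 - 2b3, so column 1 is (-3, -2, -2).
Repeating for b2, b3 and assembling the columns gives [[-3, 1, -3], [-2, 2, 1], [-2, -3, -3]].

[[-3, 1, -3], [-2, 2, 1], [-2, -3, -3]]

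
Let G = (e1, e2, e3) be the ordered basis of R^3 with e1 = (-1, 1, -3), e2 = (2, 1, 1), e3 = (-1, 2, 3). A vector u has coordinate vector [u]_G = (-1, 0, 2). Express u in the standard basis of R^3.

(-1, 3, 9)

The coordinates say u = -e1 + 0·e2 + 2e3; adding the scaled basis vectors gives (-1, 3, 9).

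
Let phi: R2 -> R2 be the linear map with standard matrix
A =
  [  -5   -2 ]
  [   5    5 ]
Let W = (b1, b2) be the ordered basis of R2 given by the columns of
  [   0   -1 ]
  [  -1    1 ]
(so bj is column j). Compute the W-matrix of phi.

Let P have columns b1, b2. Then [phi]_W = P^(-1) A P.
Here det P = -1, so P^(-1) is integer; computing A P first and then P^(-1)(A P) gives [[3, -3], [-2, -3]].

[[3, -3], [-2, -3]]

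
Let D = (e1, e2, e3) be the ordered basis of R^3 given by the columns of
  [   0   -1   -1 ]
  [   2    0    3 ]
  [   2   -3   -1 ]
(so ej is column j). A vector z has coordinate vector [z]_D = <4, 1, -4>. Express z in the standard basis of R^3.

<3, -4, 9>

The coordinates say z = 4e1 + e2 - 4e3; adding the scaled basis vectors gives <3, -4, 9>.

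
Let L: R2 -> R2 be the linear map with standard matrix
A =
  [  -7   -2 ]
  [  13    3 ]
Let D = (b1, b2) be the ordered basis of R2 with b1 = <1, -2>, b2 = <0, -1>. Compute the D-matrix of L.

With P the matrix whose columns are b1, b2, [L]_D = P^(-1) A P.
Column by column: L(b1) = A b1 = <-3, 7>; its D-coordinates <-3, -1> give column 1.
Continuing for each basis vector yields [L]_D = [[-3, 2], [-1, -1]].

[[-3, 2], [-1, -1]]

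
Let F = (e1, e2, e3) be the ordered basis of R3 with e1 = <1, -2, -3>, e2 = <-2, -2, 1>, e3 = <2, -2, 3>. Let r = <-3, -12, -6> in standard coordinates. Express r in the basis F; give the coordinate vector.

<3, 3, 0>

[r]_F is the unique c with M c = r, where M has columns e1, ..., e3.
Row-reducing the augmented matrix [M | r] gives c = (3, 3, 0).
Check: 3e1 + 3e2 + 0·e3 = <-3, -12, -6>.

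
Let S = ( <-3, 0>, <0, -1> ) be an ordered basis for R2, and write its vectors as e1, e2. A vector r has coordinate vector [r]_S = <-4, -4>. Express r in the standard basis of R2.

<12, 4>

By definition r = -4e1 - 4e2.
Summing componentwise gives <12, 4>.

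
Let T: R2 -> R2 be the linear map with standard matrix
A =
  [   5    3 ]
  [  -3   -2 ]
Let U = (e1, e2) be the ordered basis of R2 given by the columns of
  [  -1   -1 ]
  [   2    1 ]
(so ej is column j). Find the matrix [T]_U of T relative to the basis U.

[[0, -1], [-1, 3]]

The j-th column of [T]_U is [T(ej)]_U.
T(e1) = A e1 = <1, -1> = 0·e1 - e2, so column 1 is <0, -1>.
Repeating for e2 and assembling the columns gives [[0, -1], [-1, 3]].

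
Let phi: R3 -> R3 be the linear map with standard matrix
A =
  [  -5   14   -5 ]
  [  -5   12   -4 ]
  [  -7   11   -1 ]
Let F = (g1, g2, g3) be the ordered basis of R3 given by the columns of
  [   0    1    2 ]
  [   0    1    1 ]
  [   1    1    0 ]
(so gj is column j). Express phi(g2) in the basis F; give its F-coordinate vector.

<1, 2, 1>

Compute phi(g2) = A g2 = <4, 3, 3> in standard coordinates.
Then write this in F-coordinates: solve for y in y_1 g1 + ... + y_3 g3 = <4, 3, 3>.
This gives y = <1, 2, 1>, which is column 2 of [phi]_F.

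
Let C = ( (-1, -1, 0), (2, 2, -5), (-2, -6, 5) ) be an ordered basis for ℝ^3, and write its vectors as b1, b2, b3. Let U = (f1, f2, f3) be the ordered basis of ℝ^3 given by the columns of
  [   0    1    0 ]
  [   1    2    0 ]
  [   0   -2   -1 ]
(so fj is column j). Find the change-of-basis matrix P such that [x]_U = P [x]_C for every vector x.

Take x = bj: its C-coordinates are the j-th standard unit vector, so P e_j — column j of P — equals [bj]_U.
b1 = f1 - f2 + 2f3, giving column 1 = (1, -1, 2); repeating for each j gives P = [[1, -2, -2], [-1, 2, -2], [2, 1, -1]].

[[1, -2, -2], [-1, 2, -2], [2, 1, -1]]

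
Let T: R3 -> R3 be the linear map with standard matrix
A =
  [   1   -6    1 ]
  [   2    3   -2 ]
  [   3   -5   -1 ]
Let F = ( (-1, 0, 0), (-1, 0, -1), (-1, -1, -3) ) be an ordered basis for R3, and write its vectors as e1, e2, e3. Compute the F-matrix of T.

[[2, 0, 1], [-3, 2, -2], [2, 0, -1]]

The j-th column of [T]_F is [T(ej)]_F.
T(e1) = A e1 = (-1, -2, -3) = 2e1 - 3e2 + 2e3, so column 1 is (2, -3, 2).
Repeating for e2, e3 and assembling the columns gives [[2, 0, 1], [-3, 2, -2], [2, 0, -1]].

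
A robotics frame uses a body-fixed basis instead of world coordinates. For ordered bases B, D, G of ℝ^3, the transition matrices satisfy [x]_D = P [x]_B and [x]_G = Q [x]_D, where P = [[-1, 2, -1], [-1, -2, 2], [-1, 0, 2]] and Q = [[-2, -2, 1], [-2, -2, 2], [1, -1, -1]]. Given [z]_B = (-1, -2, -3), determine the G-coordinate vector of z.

(-3, -8, 6)

First [z]_D = P [z]_B = (0, -1, -5).
Then [z]_G = Q [z]_D = (-3, -8, 6).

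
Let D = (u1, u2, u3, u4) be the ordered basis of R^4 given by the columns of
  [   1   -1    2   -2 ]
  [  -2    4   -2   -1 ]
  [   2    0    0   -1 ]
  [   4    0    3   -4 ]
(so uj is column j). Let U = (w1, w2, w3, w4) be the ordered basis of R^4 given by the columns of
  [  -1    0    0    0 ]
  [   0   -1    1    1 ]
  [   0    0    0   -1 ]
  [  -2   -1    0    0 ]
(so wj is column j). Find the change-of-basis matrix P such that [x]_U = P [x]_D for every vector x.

Let M have columns uj and N have columns wj. Then for every x, N [x]_U = x = M [x]_D, so P = N^(-1) M.
Since det N = -1, N^(-1) has integer entries; multiplying gives P = [[-1, 1, -2, 2], [-2, -2, 1, 0], [-2, 2, -1, -2], [-2, 0, 0, 1]].

[[-1, 1, -2, 2], [-2, -2, 1, 0], [-2, 2, -1, -2], [-2, 0, 0, 1]]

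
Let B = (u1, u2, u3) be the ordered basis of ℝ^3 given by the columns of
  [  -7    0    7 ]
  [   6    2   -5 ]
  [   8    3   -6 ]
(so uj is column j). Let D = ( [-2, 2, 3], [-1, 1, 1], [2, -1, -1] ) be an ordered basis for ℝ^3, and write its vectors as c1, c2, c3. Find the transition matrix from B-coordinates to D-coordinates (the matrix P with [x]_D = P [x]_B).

[[2, 1, -1], [1, 2, -1], [-1, 2, 2]]

Column j of P is [uj]_D, since P maps B-coordinates to D-coordinates.
Expressing u1 in D: u1 = 2c1 + c2 - c3, so column 1 of P is [2, 1, -1].
Doing the same for each uj gives P = [[2, 1, -1], [1, 2, -1], [-1, 2, 2]].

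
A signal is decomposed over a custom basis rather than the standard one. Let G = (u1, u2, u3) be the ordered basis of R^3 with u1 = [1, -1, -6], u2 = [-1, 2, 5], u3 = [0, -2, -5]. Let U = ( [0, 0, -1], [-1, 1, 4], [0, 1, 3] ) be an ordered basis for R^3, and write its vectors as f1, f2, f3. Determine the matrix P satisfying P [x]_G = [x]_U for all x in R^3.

Let M have columns uj and N have columns fj. Then for every x, N [x]_U = x = M [x]_G, so P = N^(-1) M.
Since det N = 1, N^(-1) has integer entries; multiplying gives P = [[2, 2, -1], [-1, 1, 0], [0, 1, -2]].

[[2, 2, -1], [-1, 1, 0], [0, 1, -2]]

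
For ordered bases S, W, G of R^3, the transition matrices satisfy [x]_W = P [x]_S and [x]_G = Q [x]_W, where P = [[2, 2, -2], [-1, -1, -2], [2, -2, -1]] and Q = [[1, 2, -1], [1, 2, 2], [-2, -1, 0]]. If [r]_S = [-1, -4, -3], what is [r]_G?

Apply P to get W-coordinates [-4, 11, 9], then Q to get G-coordinates.
The result is [r]_G = [9, 36, -3].

[9, 36, -3]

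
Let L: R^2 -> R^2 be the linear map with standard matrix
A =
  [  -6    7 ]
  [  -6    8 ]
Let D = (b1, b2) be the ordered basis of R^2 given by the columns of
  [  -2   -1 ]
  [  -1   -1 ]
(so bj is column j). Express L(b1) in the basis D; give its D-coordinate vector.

(-1, -3)

Compute L(b1) = A b1 = (5, 4) in standard coordinates.
Then write this in D-coordinates: solve for y in y_1 b1 + y_2 b2 = (5, 4).
This gives y = (-1, -3), which is column 1 of [L]_D.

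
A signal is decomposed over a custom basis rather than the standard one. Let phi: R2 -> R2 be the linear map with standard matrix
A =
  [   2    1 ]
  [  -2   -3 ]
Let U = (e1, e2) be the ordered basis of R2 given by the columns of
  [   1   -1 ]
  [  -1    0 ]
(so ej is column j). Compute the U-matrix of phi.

Let P have columns e1, e2. Then [phi]_U = P^(-1) A P.
Here det P = -1, so P^(-1) is integer; computing A P first and then P^(-1)(A P) gives [[-1, -2], [-2, 0]].

[[-1, -2], [-2, 0]]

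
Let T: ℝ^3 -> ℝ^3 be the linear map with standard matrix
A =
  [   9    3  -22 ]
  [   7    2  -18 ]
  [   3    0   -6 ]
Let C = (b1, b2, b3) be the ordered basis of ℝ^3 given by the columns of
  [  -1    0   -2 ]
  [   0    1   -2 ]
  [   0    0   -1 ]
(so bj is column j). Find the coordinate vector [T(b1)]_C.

(3, -1, 3)

Column 1 of [T]_C is the C-coordinate vector of T(b1).
In standard coordinates T(b1) = A b1 = (-9, -7, -3).
Converting to C: (-9, -7, -3) = 3b1 - b2 + 3b3, so the coordinate vector is (3, -1, 3).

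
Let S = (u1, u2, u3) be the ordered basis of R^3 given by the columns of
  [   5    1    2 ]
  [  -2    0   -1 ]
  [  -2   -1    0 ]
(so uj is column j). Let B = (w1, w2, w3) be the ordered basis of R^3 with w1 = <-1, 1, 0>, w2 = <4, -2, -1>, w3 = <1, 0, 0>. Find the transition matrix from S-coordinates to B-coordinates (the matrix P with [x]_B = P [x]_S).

[[2, 2, -1], [2, 1, 0], [-1, -1, 1]]

Take x = uj: its S-coordinates are the j-th standard unit vector, so P e_j — column j of P — equals [uj]_B.
u1 = 2w1 + 2w2 - w3, giving column 1 = <2, 2, -1>; repeating for each j gives P = [[2, 2, -1], [2, 1, 0], [-1, -1, 1]].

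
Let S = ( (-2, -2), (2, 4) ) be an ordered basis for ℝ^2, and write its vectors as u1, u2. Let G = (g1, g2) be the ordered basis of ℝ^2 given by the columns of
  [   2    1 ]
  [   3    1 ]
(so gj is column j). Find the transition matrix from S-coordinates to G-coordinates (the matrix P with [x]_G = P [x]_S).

Let M have columns uj and N have columns gj. Then for every x, N [x]_G = x = M [x]_S, so P = N^(-1) M.
Since det N = -1, N^(-1) has integer entries; multiplying gives P = [[0, 2], [-2, -2]].

[[0, 2], [-2, -2]]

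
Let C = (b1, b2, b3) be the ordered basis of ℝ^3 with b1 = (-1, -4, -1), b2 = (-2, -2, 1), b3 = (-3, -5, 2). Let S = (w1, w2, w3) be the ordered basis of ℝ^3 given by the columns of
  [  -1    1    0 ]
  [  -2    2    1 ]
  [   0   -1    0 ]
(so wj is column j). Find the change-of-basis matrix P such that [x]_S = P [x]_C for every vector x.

[[2, 1, 1], [1, -1, -2], [-2, 2, 1]]

Take x = bj: its C-coordinates are the j-th standard unit vector, so P e_j — column j of P — equals [bj]_S.
b1 = 2w1 + w2 - 2w3, giving column 1 = (2, 1, -2); repeating for each j gives P = [[2, 1, 1], [1, -1, -2], [-2, 2, 1]].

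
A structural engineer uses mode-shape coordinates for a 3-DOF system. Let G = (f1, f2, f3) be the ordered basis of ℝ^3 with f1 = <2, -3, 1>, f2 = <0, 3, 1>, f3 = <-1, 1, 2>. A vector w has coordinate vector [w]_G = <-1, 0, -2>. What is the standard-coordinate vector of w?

w = M [w]_G, where M has columns f1, ..., f3.
Carrying out the matrix-vector product, w = <0, 1, -5>.

<0, 1, -5>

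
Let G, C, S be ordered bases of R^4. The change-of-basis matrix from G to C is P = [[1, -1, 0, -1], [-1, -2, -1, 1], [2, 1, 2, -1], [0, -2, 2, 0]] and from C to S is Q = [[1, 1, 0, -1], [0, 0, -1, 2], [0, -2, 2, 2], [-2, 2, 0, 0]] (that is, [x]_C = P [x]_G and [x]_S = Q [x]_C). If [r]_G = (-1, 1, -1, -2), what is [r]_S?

Composing the changes, [r]_S = Q P [r]_G.
Q P = [[0, -1, -3, 0], [-2, -5, 2, 1], [6, 2, 10, -4], [-4, -2, -2, 4]]; applying this to (-1, 1, -1, -2) gives (2, -7, -6, -4).

(2, -7, -6, -4)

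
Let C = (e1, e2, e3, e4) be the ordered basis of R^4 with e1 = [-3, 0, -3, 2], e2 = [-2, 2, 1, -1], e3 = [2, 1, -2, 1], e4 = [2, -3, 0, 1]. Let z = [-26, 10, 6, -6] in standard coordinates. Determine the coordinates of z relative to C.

[2, 4, -4, -2]

[z]_C is the unique c with M c = z, where M has columns e1, ..., e4.
Gaussian elimination on [M | z] yields c = (2, 4, -4, -2).
Check: 2e1 + 4e2 - 4e3 - 2e4 = [-26, 10, 6, -6].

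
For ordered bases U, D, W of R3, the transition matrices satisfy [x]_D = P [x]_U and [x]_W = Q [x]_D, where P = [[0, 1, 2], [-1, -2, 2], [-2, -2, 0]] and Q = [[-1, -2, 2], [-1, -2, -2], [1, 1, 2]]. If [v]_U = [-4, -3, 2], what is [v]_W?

[-1, -57, 43]

First [v]_D = P [v]_U = [1, 14, 14].
Then [v]_W = Q [v]_D = [-1, -57, 43].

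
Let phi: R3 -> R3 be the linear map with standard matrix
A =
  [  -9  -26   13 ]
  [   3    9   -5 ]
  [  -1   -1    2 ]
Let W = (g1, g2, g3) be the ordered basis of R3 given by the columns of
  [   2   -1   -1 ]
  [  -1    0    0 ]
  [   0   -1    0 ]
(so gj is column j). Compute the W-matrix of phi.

Let P have columns g1, ..., g3. Then [phi]_W = P^(-1) A P.
Here det P = -1, so P^(-1) is integer; computing A P first and then P^(-1)(A P) gives [[3, -2, 3], [1, 1, -1], [-3, -1, -2]].

[[3, -2, 3], [1, 1, -1], [-3, -1, -2]]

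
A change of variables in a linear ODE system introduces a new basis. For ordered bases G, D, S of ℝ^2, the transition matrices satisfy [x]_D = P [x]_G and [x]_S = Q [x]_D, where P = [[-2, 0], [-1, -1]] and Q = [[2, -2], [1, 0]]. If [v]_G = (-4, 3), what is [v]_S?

Apply P to get D-coordinates (8, 1), then Q to get S-coordinates.
The result is [v]_S = (14, 8).

(14, 8)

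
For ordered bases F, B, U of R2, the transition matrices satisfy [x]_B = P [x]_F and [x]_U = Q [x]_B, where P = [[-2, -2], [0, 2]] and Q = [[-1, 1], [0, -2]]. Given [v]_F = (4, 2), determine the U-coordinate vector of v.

(16, -8)

Apply P to get B-coordinates (-12, 4), then Q to get U-coordinates.
The result is [v]_U = (16, -8).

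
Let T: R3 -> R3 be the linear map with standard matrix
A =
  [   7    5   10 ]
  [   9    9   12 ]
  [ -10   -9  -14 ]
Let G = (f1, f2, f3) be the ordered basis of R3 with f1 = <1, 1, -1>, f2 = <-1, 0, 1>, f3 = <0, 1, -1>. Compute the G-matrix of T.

[[3, 2, -3], [1, -1, 2], [3, 1, 0]]

The j-th column of [T]_G is [T(fj)]_G.
T(f1) = A f1 = <2, 6, -5> = 3f1 + f2 + 3f3, so column 1 is <3, 1, 3>.
Repeating for f2, f3 and assembling the columns gives [[3, 2, -3], [1, -1, 2], [3, 1, 0]].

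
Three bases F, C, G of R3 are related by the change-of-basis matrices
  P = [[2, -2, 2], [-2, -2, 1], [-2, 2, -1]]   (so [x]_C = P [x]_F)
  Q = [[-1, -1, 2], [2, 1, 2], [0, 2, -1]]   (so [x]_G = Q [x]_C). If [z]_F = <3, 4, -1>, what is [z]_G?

<25, -17, -33>

Apply P to get C-coordinates <-4, -15, 3>, then Q to get G-coordinates.
The result is [z]_G = <25, -17, -33>.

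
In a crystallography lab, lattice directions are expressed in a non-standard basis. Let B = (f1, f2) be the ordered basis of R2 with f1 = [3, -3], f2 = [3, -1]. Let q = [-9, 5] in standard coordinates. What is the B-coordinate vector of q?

[-1, -2]

We seek scalars with c_1 f1 + c_2 f2 = q; equivalently solve M c = q where the columns of M are f1, f2.
System: 3c_1 + 3c_2 = -9, -3c_1 - c_2 = 5; solving gives c_1 = -1, c_2 = -2.
Check: -f1 - 2f2 = [-9, 5].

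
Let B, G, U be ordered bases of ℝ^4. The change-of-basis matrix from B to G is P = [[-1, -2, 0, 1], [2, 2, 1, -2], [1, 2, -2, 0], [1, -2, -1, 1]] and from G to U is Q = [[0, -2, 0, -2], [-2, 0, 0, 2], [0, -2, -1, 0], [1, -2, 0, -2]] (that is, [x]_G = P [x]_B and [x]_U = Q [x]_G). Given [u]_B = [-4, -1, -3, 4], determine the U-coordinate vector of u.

Apply P to get G-coordinates [10, -21, 0, 5], then Q to get U-coordinates.
The result is [u]_U = [32, -10, 42, 42].

[32, -10, 42, 42]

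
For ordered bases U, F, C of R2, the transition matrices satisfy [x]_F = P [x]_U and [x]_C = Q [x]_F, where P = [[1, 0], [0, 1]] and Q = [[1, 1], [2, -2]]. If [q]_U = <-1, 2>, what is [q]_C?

<1, -6>

Apply P to get F-coordinates <-1, 2>, then Q to get C-coordinates.
The result is [q]_C = <1, -6>.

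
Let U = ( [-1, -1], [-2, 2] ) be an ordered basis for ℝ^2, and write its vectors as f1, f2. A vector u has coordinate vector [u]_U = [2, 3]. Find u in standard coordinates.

[-8, 4]

By definition u = 2f1 + 3f2.
Summing componentwise gives [-8, 4].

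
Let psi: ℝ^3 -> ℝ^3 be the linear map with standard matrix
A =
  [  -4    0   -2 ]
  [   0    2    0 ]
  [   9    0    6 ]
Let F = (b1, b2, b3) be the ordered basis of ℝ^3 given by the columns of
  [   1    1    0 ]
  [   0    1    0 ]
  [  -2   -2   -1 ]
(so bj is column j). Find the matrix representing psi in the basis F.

The j-th column of [psi]_F is [psi(bj)]_F.
psi(b1) = A b1 = <0, 0, -3> = 0·b1 + 0·b2 + 3b3, so column 1 is <0, 0, 3>.
Repeating for b2, b3 and assembling the columns gives [[0, -2, 2], [0, 2, 0], [3, 3, 2]].

[[0, -2, 2], [0, 2, 0], [3, 3, 2]]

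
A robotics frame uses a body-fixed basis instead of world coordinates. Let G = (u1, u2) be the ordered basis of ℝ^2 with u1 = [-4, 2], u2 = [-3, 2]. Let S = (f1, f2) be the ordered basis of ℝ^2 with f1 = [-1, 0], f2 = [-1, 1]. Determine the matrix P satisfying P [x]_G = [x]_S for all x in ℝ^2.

Take x = uj: its G-coordinates are the j-th standard unit vector, so P e_j — column j of P — equals [uj]_S.
u1 = 2f1 + 2f2, giving column 1 = [2, 2]; repeating for each j gives P = [[2, 1], [2, 2]].

[[2, 1], [2, 2]]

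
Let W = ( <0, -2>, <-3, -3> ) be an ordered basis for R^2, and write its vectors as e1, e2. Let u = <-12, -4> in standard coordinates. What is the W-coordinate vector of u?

We seek scalars with c_1 e1 + c_2 e2 = u; equivalently solve M c = u where the columns of M are e1, e2.
System: 0c_1 - 3c_2 = -12, -2c_1 - 3c_2 = -4; solving gives c_1 = -4, c_2 = 4.
Check: -4e1 + 4e2 = <-12, -4>.

<-4, 4>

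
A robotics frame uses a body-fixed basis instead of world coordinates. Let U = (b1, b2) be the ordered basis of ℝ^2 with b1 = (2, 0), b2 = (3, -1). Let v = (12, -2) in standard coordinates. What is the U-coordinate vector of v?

(3, 2)

[v]_U is the unique c with M c = v, where M has columns b1, b2.
System: 2c_1 + 3c_2 = 12, 0c_1 - c_2 = -2; solving gives c_1 = 3, c_2 = 2.
Check: 3b1 + 2b2 = (12, -2).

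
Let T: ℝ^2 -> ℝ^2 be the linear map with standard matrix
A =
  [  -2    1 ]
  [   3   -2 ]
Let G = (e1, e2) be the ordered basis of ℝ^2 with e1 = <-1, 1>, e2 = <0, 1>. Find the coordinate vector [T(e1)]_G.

Column 1 of [T]_G is the G-coordinate vector of T(e1).
In standard coordinates T(e1) = A e1 = <3, -5>.
Converting to G: <3, -5> = -3e1 - 2e2, so the coordinate vector is <-3, -2>.

<-3, -2>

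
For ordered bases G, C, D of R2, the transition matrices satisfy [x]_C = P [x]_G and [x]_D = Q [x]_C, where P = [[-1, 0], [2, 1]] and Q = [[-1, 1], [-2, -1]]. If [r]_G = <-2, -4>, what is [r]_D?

<-10, 4>

First [r]_C = P [r]_G = <2, -8>.
Then [r]_D = Q [r]_C = <-10, 4>.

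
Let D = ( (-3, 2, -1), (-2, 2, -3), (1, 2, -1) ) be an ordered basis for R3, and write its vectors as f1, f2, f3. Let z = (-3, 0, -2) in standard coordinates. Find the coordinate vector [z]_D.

We seek scalars with c_1 f1 + ... + c_3 f3 = z; equivalently solve M c = z where the columns of M are f1, ..., f3.
Solving this 3x3 system gives c = (0, 1, -1).
Check: 0·f1 + f2 - f3 = (-3, 0, -2).

(0, 1, -1)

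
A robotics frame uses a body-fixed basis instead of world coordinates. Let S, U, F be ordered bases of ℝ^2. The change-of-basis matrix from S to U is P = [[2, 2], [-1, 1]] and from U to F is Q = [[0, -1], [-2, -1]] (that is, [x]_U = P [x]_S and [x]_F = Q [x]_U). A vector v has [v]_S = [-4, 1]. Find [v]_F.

First [v]_U = P [v]_S = [-6, 5].
Then [v]_F = Q [v]_U = [-5, 7].

[-5, 7]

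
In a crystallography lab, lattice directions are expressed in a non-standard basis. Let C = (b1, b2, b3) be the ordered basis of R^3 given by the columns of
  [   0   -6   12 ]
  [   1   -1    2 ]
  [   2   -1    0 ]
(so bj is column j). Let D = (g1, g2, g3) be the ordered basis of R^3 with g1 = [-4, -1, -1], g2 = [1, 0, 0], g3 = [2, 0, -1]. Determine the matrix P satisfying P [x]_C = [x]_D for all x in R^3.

Let M have columns bj and N have columns gj. Then for every x, N [x]_D = x = M [x]_C, so P = N^(-1) M.
Since det N = -1, N^(-1) has integer entries; multiplying gives P = [[-1, 1, -2], [-2, -2, 0], [-1, 0, 2]].

[[-1, 1, -2], [-2, -2, 0], [-1, 0, 2]]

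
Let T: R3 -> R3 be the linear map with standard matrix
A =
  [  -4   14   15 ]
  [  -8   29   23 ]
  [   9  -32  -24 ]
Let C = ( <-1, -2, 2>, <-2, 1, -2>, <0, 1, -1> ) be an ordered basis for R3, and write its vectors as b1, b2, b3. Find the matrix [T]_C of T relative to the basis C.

The j-th column of [T]_C is [T(bj)]_C.
T(b1) = A b1 = <6, -4, 7> = 0·b1 - 3b2 - b3, so column 1 is <0, -3, -1>.
Repeating for b2, b3 and assembling the columns gives [[0, 2, -3], [-3, 3, 2], [-1, 0, -2]].

[[0, 2, -3], [-3, 3, 2], [-1, 0, -2]]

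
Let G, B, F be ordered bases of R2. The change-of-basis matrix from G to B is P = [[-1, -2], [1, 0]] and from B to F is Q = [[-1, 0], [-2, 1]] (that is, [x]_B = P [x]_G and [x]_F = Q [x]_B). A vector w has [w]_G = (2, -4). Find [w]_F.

(-6, -10)

First [w]_B = P [w]_G = (6, 2).
Then [w]_F = Q [w]_B = (-6, -10).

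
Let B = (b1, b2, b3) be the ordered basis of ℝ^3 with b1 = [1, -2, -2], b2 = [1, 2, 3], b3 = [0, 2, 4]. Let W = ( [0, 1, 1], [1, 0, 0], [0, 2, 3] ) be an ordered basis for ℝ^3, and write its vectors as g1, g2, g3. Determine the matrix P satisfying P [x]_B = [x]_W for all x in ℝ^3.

[[-2, 0, -2], [1, 1, 0], [0, 1, 2]]

Column j of P is [bj]_W, since P maps B-coordinates to W-coordinates.
Expressing b1 in W: b1 = -2g1 + g2 + 0·g3, so column 1 of P is [-2, 1, 0].
Doing the same for each bj gives P = [[-2, 0, -2], [1, 1, 0], [0, 1, 2]].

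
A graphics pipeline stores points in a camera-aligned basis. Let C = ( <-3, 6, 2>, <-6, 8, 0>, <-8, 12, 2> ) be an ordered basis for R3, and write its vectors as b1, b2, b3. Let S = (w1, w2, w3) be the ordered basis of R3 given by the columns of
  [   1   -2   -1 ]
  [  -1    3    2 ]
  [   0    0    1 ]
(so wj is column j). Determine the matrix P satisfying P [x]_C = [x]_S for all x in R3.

[[1, -2, -2], [1, 2, 2], [2, 0, 2]]

Take x = bj: its C-coordinates are the j-th standard unit vector, so P e_j — column j of P — equals [bj]_S.
b1 = w1 + w2 + 2w3, giving column 1 = <1, 1, 2>; repeating for each j gives P = [[1, -2, -2], [1, 2, 2], [2, 0, 2]].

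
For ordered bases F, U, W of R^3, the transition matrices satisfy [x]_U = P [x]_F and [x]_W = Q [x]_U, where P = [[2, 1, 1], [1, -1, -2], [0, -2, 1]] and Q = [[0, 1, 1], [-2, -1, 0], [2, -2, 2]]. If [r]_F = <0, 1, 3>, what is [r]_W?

First [r]_U = P [r]_F = <4, -7, 1>.
Then [r]_W = Q [r]_U = <-6, -1, 24>.

<-6, -1, 24>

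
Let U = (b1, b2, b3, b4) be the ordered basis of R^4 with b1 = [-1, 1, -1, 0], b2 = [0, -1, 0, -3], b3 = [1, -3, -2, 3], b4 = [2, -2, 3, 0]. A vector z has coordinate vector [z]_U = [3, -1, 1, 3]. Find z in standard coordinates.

[4, -5, 4, 6]

z = M [z]_U, where M has columns b1, ..., b4.
Carrying out the matrix-vector product, z = [4, -5, 4, 6].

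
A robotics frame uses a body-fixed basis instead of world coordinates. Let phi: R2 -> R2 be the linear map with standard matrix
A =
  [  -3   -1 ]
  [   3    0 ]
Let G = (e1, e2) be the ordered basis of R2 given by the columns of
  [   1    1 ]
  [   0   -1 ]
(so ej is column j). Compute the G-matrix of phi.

Let P have columns e1, e2. Then [phi]_G = P^(-1) A P.
Here det P = -1, so P^(-1) is integer; computing A P first and then P^(-1)(A P) gives [[0, 1], [-3, -3]].

[[0, 1], [-3, -3]]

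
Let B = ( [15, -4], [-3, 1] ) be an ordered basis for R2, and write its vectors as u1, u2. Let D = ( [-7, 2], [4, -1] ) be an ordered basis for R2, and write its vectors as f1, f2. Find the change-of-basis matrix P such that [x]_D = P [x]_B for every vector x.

[[-1, 1], [2, 1]]

Column j of P is [uj]_D, since P maps B-coordinates to D-coordinates.
Expressing u1 in D: u1 = -f1 + 2f2, so column 1 of P is [-1, 2].
Doing the same for each uj gives P = [[-1, 1], [2, 1]].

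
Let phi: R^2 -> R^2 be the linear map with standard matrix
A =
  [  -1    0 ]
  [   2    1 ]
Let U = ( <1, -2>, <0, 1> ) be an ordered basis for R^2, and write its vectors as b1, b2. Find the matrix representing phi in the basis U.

[[-1, 0], [-2, 1]]

The j-th column of [phi]_U is [phi(bj)]_U.
phi(b1) = A b1 = <-1, 0> = -b1 - 2b2, so column 1 is <-1, -2>.
Repeating for b2 and assembling the columns gives [[-1, 0], [-2, 1]].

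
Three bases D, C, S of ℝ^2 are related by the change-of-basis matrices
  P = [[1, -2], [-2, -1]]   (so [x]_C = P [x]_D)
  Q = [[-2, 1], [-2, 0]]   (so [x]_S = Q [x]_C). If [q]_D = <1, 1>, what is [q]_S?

Composing the changes, [q]_S = Q P [q]_D.
Q P = [[-4, 3], [-2, 4]]; applying this to <1, 1> gives <-1, 2>.

<-1, 2>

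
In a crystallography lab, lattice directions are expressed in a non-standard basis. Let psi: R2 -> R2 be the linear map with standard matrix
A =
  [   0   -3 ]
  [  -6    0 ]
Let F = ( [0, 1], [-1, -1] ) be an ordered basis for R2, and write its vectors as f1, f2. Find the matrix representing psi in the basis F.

The j-th column of [psi]_F is [psi(fj)]_F.
psi(f1) = A f1 = [-3, 0] = 3f1 + 3f2, so column 1 is [3, 3].
Repeating for f2 and assembling the columns gives [[3, 3], [3, -3]].

[[3, 3], [3, -3]]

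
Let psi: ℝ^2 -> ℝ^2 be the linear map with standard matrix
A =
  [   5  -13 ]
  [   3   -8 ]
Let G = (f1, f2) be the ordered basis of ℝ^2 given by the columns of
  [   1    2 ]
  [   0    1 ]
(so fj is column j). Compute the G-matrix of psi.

Let P have columns f1, f2. Then [psi]_G = P^(-1) A P.
Here det P = 1, so P^(-1) is integer; computing A P first and then P^(-1)(A P) gives [[-1, 1], [3, -2]].

[[-1, 1], [3, -2]]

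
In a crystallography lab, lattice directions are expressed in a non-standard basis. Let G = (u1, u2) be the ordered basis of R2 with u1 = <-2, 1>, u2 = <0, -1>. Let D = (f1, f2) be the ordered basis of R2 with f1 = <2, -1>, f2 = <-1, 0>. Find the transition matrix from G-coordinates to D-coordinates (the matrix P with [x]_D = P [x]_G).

[[-1, 1], [0, 2]]

Let M have columns uj and N have columns fj. Then for every x, N [x]_D = x = M [x]_G, so P = N^(-1) M.
Since det N = -1, N^(-1) has integer entries; multiplying gives P = [[-1, 1], [0, 2]].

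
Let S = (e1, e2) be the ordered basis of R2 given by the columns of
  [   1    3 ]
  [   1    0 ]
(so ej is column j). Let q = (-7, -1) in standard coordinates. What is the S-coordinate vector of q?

(-1, -2)

[q]_S is the unique c with M c = q, where M has columns e1, e2.
System: c_1 + 3c_2 = -7, c_1 + 0c_2 = -1; solving gives c_1 = -1, c_2 = -2.
Check: -e1 - 2e2 = (-7, -1).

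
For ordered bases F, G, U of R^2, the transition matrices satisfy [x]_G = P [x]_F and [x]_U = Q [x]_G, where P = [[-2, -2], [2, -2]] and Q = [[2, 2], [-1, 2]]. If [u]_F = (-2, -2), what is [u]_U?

Composing the changes, [u]_U = Q P [u]_F.
Q P = [[0, -8], [6, -2]]; applying this to (-2, -2) gives (16, -8).

(16, -8)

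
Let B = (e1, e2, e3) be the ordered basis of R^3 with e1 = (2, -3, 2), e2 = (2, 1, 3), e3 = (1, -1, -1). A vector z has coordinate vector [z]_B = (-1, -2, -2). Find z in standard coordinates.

The coordinates say z = -e1 - 2e2 - 2e3; adding the scaled basis vectors gives (-8, 3, -6).

(-8, 3, -6)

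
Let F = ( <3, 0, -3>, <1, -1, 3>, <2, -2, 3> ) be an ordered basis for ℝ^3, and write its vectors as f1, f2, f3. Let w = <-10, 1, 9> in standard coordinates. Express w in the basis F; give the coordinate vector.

<-3, 1, -1>

We seek scalars with c_1 f1 + ... + c_3 f3 = w; equivalently solve M c = w where the columns of M are f1, ..., f3.
Solving this 3x3 system gives c = (-3, 1, -1).
Check: -3f1 + f2 - f3 = <-10, 1, 9>.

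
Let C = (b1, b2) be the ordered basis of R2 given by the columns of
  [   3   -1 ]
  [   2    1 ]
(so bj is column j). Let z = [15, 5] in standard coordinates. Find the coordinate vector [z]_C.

[4, -3]

We seek scalars with c_1 b1 + c_2 b2 = z; equivalently solve M c = z where the columns of M are b1, b2.
System: 3c_1 - c_2 = 15, 2c_1 + c_2 = 5; solving gives c_1 = 4, c_2 = -3.
Check: 4b1 - 3b2 = [15, 5].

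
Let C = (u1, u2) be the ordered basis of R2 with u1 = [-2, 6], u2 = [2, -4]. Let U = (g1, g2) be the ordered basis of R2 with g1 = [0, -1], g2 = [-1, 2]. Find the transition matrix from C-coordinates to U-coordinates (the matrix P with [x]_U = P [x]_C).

Take x = uj: its C-coordinates are the j-th standard unit vector, so P e_j — column j of P — equals [uj]_U.
u1 = -2g1 + 2g2, giving column 1 = [-2, 2]; repeating for each j gives P = [[-2, 0], [2, -2]].

[[-2, 0], [2, -2]]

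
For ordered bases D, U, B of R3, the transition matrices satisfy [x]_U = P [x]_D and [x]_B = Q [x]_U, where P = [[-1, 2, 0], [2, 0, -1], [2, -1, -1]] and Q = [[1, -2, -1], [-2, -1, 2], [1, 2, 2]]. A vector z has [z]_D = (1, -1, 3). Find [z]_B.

First [z]_U = P [z]_D = (-3, -1, 0).
Then [z]_B = Q [z]_U = (-1, 7, -5).

(-1, 7, -5)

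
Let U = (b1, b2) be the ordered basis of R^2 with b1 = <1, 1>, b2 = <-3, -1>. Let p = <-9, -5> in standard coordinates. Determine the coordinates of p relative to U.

<-3, 2>

[p]_U is the unique c with M c = p, where M has columns b1, b2.
System: c_1 - 3c_2 = -9, c_1 - c_2 = -5; solving gives c_1 = -3, c_2 = 2.
Check: -3b1 + 2b2 = <-9, -5>.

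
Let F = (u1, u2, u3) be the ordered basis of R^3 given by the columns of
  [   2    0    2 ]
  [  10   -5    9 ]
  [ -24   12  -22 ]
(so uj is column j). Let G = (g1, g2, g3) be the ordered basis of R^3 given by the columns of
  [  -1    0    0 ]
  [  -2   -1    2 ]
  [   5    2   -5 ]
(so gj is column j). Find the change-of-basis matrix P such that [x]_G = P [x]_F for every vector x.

Let M have columns uj and N have columns gj. Then for every x, N [x]_G = x = M [x]_F, so P = N^(-1) M.
Since det N = -1, N^(-1) has integer entries; multiplying gives P = [[-2, 0, -2], [-2, 1, -1], [2, -2, 2]].

[[-2, 0, -2], [-2, 1, -1], [2, -2, 2]]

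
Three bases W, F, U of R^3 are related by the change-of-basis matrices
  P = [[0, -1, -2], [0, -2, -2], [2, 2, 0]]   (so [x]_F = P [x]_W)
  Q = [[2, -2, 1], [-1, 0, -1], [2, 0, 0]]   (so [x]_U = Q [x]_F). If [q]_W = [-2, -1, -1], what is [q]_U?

[-8, 3, 6]

Apply P to get F-coordinates [3, 4, -6], then Q to get U-coordinates.
The result is [q]_U = [-8, 3, 6].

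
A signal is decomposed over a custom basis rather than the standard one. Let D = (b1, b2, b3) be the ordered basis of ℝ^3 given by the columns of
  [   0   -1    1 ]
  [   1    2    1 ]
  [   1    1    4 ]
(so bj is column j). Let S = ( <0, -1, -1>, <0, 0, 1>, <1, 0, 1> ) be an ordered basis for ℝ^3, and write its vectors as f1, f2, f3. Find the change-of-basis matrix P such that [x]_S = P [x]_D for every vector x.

Take x = bj: its D-coordinates are the j-th standard unit vector, so P e_j — column j of P — equals [bj]_S.
b1 = -f1 + 0·f2 + 0·f3, giving column 1 = <-1, 0, 0>; repeating for each j gives P = [[-1, -2, -1], [0, 0, 2], [0, -1, 1]].

[[-1, -2, -1], [0, 0, 2], [0, -1, 1]]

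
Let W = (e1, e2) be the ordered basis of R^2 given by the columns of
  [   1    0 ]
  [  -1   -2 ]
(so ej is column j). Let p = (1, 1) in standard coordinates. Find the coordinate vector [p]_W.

Write p = c_1 e1 + c_2 e2 and solve for the c_i.
System: c_1 + 0c_2 = 1, -c_1 - 2c_2 = 1; solving gives c_1 = 1, c_2 = -1.
Check: e1 - e2 = (1, 1).

(1, -1)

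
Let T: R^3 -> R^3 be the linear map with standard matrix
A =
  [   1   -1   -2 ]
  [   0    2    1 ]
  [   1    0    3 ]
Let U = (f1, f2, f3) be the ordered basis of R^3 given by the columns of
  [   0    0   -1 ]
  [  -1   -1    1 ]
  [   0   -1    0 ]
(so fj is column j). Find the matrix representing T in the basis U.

Let P have columns f1, ..., f3. Then [T]_U = P^(-1) A P.
Here det P = -1, so P^(-1) is integer; computing A P first and then P^(-1)(A P) gives [[1, -3, -1], [0, 3, 1], [-1, -3, 2]].

[[1, -3, -1], [0, 3, 1], [-1, -3, 2]]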